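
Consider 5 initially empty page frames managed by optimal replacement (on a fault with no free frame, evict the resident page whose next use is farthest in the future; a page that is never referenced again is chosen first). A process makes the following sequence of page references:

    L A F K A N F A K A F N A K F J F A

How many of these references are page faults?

L -> fault, frames (L)
A -> fault, frames (L A)
F -> fault, frames (L A F)
K -> fault, frames (L A F K)
A -> hit
N -> fault, frames (L A F K N)
F -> hit
A -> hit
K -> hit
A -> hit
F -> hit
N -> hit
A -> hit
K -> hit
F -> hit
J -> fault, evict N, frames (L A F K J)
F -> hit
A -> hit
Page faults: 6.

6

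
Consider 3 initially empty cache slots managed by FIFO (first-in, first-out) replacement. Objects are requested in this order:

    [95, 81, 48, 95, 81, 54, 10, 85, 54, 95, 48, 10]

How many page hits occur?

95: fault, frames [95]
81: fault, frames [95, 81]
48: fault, frames [95, 81, 48]
95: hit
81: hit
54: fault, evict 95, frames [81, 48, 54]
10: fault, evict 81, frames [48, 54, 10]
85: fault, evict 48, frames [54, 10, 85]
54: hit
95: fault, evict 54, frames [10, 85, 95]
48: fault, evict 10, frames [85, 95, 48]
10: fault, evict 85, frames [95, 48, 10]
Hits: 3.

3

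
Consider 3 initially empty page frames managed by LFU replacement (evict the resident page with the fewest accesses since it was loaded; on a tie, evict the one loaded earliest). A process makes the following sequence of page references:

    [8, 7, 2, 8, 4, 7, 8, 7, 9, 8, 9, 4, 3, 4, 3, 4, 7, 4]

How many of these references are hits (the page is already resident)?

5

8 → fault, frames [8]
7 → fault, frames [8, 7]
2 → fault, frames [8, 7, 2]
8 → hit
4 → fault, evict 7, frames [8, 2, 4]
7 → fault, evict 2, frames [8, 4, 7]
8 → hit
7 → hit
9 → fault, evict 4, frames [8, 7, 9]
8 → hit
9 → hit
4 → fault, evict 7, frames [8, 9, 4]
3 → fault, evict 4, frames [8, 9, 3]
4 → fault, evict 3, frames [8, 9, 4]
3 → fault, evict 4, frames [8, 9, 3]
4 → fault, evict 3, frames [8, 9, 4]
7 → fault, evict 4, frames [8, 9, 7]
4 → fault, evict 7, frames [8, 9, 4]
Hits: 5.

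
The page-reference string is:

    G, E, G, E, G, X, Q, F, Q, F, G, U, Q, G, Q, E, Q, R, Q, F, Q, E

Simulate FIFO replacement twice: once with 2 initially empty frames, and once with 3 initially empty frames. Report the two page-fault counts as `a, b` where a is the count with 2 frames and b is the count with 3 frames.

2 frames: F F . . . F F F . . F F F F . F F F . F F F → 15 faults.
3 frames: F F . . . F F F . . F F F . . F . F . F F F → 13 faults.
13 < 15: adding a frame reduced faults, as is typical.

15, 13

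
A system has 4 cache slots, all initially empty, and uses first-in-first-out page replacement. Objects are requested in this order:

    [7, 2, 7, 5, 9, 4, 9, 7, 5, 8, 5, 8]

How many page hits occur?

4

7: miss, frames [7]
2: miss, frames [7, 2]
7: hit
5: miss, frames [7, 2, 5]
9: miss, frames [7, 2, 5, 9]
4: miss, evict 7, frames [2, 5, 9, 4]
9: hit
7: miss, evict 2, frames [5, 9, 4, 7]
5: hit
8: miss, evict 5, frames [9, 4, 7, 8]
5: miss, evict 9, frames [4, 7, 8, 5]
8: hit
Hits: 4.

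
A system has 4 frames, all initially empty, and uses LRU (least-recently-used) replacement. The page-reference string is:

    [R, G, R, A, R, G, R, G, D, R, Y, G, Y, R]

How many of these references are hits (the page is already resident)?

9

R: fault, frames [R]
G: fault, frames [R, G]
R: hit
A: fault, frames [G, R, A]
R: hit
G: hit
R: hit
G: hit
D: fault, frames [A, R, G, D]
R: hit
Y: fault, evict A, frames [G, D, R, Y]
G: hit
Y: hit
R: hit
Hits: 9.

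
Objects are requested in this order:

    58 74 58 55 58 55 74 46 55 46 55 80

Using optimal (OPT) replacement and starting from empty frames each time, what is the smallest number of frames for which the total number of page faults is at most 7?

f=1: 12 faults
f=2: 6 faults
f=3: 5 faults
f=4: 5 faults
f=5: 5 faults
Smallest f with faults ≤ 7 is 2.

2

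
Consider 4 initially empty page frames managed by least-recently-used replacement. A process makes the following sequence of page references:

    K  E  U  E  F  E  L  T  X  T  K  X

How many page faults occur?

K -> miss, frames {K}
E -> miss, frames {K,E}
U -> miss, frames {K,E,U}
E -> hit
F -> miss, frames {K,U,E,F}
E -> hit
L -> miss, evict K, frames {U,F,E,L}
T -> miss, evict U, frames {F,E,L,T}
X -> miss, evict F, frames {E,L,T,X}
T -> hit
K -> miss, evict E, frames {L,X,T,K}
X -> hit
Page faults: 8.

8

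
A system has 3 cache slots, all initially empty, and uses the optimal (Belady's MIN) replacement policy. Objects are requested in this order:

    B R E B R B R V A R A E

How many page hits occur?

7

B -> fault, frames [B]
R -> fault, frames [B, R]
E -> fault, frames [B, R, E]
B -> hit
R -> hit
B -> hit
R -> hit
V -> fault, evict B, frames [R, E, V]
A -> fault, evict V, frames [R, E, A]
R -> hit
A -> hit
E -> hit
Hits: 7.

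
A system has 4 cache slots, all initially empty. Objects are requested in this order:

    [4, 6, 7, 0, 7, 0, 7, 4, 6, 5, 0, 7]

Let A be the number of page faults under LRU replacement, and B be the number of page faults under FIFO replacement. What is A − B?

2

Under LRU: F F F F . . . . . F F F → 7 faults.
Under FIFO: F F F F . . . . . F . . → 5 faults.
A − B = 7 − 5 = 2.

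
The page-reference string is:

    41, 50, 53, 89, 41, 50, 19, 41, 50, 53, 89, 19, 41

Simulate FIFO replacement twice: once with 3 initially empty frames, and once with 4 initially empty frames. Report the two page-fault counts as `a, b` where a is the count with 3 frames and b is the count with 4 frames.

10, 11

3 frames: F F F F F F F . . F F . F → 10 faults.
4 frames: F F F F . . F F F F F F F → 11 faults.
11 > 10: adding a frame increased faults — Belady's anomaly.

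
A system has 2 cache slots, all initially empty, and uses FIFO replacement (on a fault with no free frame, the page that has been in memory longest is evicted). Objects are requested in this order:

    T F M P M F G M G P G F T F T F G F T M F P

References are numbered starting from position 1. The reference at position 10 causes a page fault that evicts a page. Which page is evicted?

pos 1: T -> miss, frames {T}
pos 2: F -> miss, frames {T,F}
pos 3: M -> miss, evict T, frames {F,M}
pos 4: P -> miss, evict F, frames {M,P}
pos 5: M -> hit
pos 6: F -> miss, evict M, frames {P,F}
pos 7: G -> miss, evict P, frames {F,G}
pos 8: M -> miss, evict F, frames {G,M}
pos 9: G -> hit
pos 10: P -> miss, evict G, frames {M,P}
At position 10, page G is evicted.

G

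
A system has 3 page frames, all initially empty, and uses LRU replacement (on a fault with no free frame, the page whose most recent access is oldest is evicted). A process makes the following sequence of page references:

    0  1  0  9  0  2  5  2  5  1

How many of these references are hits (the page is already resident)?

0 -> fault, frames [0]
1 -> fault, frames [0, 1]
0 -> hit
9 -> fault, frames [1, 0, 9]
0 -> hit
2 -> fault, evict 1, frames [9, 0, 2]
5 -> fault, evict 9, frames [0, 2, 5]
2 -> hit
5 -> hit
1 -> fault, evict 0, frames [2, 5, 1]
Hits: 4.

4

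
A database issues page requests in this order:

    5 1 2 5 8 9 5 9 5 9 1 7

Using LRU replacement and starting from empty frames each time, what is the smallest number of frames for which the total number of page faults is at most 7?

f=1: 12 faults
f=2: 9 faults
f=3: 7 faults
f=4: 7 faults
f=5: 6 faults
f=6: 6 faults
Smallest f with faults ≤ 7 is 3.

3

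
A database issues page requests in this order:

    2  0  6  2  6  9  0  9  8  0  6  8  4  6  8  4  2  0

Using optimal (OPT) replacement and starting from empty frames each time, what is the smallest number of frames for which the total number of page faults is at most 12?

2

f=1: 18 faults
f=2: 11 faults
f=3: 8 faults
f=4: 7 faults
f=5: 6 faults
f=6: 6 faults
Smallest f with faults ≤ 12 is 2.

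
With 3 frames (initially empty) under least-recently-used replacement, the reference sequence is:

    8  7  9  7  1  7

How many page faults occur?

4

8 → fault, frames [8]
7 → fault, frames [8, 7]
9 → fault, frames [8, 7, 9]
7 → hit
1 → fault, evict 8, frames [9, 7, 1]
7 → hit
Page faults: 4.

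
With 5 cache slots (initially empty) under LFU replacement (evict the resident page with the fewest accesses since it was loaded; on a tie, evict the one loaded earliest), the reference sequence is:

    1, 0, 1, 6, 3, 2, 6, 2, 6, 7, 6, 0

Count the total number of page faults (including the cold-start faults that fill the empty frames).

7

1: fault, frames [1]
0: fault, frames [1, 0]
1: hit
6: fault, frames [1, 0, 6]
3: fault, frames [1, 0, 6, 3]
2: fault, frames [1, 0, 6, 3, 2]
6: hit
2: hit
6: hit
7: fault, evict 0, frames [1, 6, 3, 2, 7]
6: hit
0: fault, evict 3, frames [1, 6, 2, 7, 0]
Page faults: 7.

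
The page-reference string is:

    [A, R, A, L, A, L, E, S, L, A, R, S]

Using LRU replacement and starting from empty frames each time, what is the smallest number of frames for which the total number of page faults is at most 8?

3

f=1: 12 faults
f=2: 9 faults
f=3: 8 faults
f=4: 6 faults
f=5: 5 faults
Smallest f with faults ≤ 8 is 3.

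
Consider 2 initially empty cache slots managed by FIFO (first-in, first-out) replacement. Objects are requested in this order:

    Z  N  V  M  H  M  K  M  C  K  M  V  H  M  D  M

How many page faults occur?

14

Z: miss, frames {Z}
N: miss, frames {Z,N}
V: miss, evict Z, frames {N,V}
M: miss, evict N, frames {V,M}
H: miss, evict V, frames {M,H}
M: hit
K: miss, evict M, frames {H,K}
M: miss, evict H, frames {K,M}
C: miss, evict K, frames {M,C}
K: miss, evict M, frames {C,K}
M: miss, evict C, frames {K,M}
V: miss, evict K, frames {M,V}
H: miss, evict M, frames {V,H}
M: miss, evict V, frames {H,M}
D: miss, evict H, frames {M,D}
M: hit
Page faults: 14.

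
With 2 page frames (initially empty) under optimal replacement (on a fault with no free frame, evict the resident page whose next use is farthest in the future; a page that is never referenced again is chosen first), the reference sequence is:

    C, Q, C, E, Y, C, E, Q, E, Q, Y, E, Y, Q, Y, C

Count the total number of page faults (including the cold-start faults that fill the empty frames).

C -> miss, frames (C)
Q -> miss, frames (C Q)
C -> hit
E -> miss, evict Q, frames (C E)
Y -> miss, evict E, frames (C Y)
C -> hit
E -> miss, evict C, frames (Y E)
Q -> miss, evict Y, frames (E Q)
E -> hit
Q -> hit
Y -> miss, evict Q, frames (E Y)
E -> hit
Y -> hit
Q -> miss, evict E, frames (Y Q)
Y -> hit
C -> miss, evict Q, frames (Y C)
Page faults: 9.

9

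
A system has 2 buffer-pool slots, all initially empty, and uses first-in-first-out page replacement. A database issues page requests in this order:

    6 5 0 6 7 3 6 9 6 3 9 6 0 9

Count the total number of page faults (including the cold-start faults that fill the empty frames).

6 → fault, frames (6)
5 → fault, frames (6 5)
0 → fault, evict 6, frames (5 0)
6 → fault, evict 5, frames (0 6)
7 → fault, evict 0, frames (6 7)
3 → fault, evict 6, frames (7 3)
6 → fault, evict 7, frames (3 6)
9 → fault, evict 3, frames (6 9)
6 → hit
3 → fault, evict 6, frames (9 3)
9 → hit
6 → fault, evict 9, frames (3 6)
0 → fault, evict 3, frames (6 0)
9 → fault, evict 6, frames (0 9)
Page faults: 12.

12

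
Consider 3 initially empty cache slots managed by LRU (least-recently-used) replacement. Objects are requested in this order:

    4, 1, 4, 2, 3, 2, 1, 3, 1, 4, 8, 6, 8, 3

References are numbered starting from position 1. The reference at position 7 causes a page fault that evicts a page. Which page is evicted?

pos 1: 4 -> miss, frames {4}
pos 2: 1 -> miss, frames {4,1}
pos 3: 4 -> hit
pos 4: 2 -> miss, frames {1,4,2}
pos 5: 3 -> miss, evict 1, frames {4,2,3}
pos 6: 2 -> hit
pos 7: 1 -> miss, evict 4, frames {3,2,1}
At position 7, page 4 is evicted.

4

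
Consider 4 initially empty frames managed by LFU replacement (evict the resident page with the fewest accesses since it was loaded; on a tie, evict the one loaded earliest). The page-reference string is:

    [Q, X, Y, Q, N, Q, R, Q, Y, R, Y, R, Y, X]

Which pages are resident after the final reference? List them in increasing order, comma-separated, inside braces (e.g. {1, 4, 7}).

Q -> miss, frames {Q}
X -> miss, frames {Q,X}
Y -> miss, frames {Q,X,Y}
Q -> hit
N -> miss, frames {Q,X,Y,N}
Q -> hit
R -> miss, evict X, frames {Q,Y,N,R}
Q -> hit
Y -> hit
R -> hit
Y -> hit
R -> hit
Y -> hit
X -> miss, evict N, frames {Q,Y,R,X}

{Q, R, X, Y}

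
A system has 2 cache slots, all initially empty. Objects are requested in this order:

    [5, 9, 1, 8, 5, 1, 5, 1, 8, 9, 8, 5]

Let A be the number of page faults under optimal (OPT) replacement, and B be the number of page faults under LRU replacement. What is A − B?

-1

Under OPT: F F F F . F . . F F . F → 8 faults.
Under LRU: F F F F F F . . F F . F → 9 faults.
A − B = 8 − 9 = -1.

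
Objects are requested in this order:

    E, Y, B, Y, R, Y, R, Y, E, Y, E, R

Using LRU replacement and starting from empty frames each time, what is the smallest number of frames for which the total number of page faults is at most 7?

2

f=1: 12 faults
f=2: 6 faults
f=3: 5 faults
f=4: 4 faults
Smallest f with faults ≤ 7 is 2.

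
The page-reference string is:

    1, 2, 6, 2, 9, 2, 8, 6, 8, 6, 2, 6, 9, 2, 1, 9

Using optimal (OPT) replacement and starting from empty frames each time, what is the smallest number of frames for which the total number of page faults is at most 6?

f=1: 16 faults
f=2: 9 faults
f=3: 7 faults
f=4: 6 faults
f=5: 5 faults
Smallest f with faults ≤ 6 is 4.

4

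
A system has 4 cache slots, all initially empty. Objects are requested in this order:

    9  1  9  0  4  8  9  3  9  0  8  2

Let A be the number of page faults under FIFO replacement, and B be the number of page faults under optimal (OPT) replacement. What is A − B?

Under FIFO: F F . F F F F F . F . F → 9 faults.
Under OPT: F F . F F F . F . . . F → 7 faults.
A − B = 9 − 7 = 2.

2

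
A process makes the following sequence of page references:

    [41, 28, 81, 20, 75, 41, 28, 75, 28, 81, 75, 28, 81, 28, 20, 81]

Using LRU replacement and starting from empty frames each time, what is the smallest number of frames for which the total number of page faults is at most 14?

2

f=1: 16 faults
f=2: 14 faults
f=3: 9 faults
f=4: 9 faults
f=5: 5 faults
Smallest f with faults ≤ 14 is 2.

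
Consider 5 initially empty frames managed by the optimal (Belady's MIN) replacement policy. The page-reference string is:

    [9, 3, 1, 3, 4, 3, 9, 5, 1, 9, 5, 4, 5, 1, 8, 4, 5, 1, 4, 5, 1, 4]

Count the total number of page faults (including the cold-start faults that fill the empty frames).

6

9 -> miss, frames {9}
3 -> miss, frames {9,3}
1 -> miss, frames {9,3,1}
3 -> hit
4 -> miss, frames {9,3,1,4}
3 -> hit
9 -> hit
5 -> miss, frames {9,3,1,4,5}
1 -> hit
9 -> hit
5 -> hit
4 -> hit
5 -> hit
1 -> hit
8 -> miss, evict 3, frames {9,1,4,5,8}
4 -> hit
5 -> hit
1 -> hit
4 -> hit
5 -> hit
1 -> hit
4 -> hit
Page faults: 6.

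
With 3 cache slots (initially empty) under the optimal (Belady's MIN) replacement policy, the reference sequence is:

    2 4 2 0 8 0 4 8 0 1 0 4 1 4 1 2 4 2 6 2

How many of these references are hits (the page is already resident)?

2 -> miss, frames [2]
4 -> miss, frames [2, 4]
2 -> hit
0 -> miss, frames [2, 4, 0]
8 -> miss, evict 2, frames [4, 0, 8]
0 -> hit
4 -> hit
8 -> hit
0 -> hit
1 -> miss, evict 8, frames [4, 0, 1]
0 -> hit
4 -> hit
1 -> hit
4 -> hit
1 -> hit
2 -> miss, evict 1, frames [4, 0, 2]
4 -> hit
2 -> hit
6 -> miss, evict 0, frames [4, 2, 6]
2 -> hit
Hits: 13.

13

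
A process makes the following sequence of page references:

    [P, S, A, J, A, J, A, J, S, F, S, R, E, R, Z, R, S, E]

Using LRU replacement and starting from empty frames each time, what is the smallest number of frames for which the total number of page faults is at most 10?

3

f=1: 18 faults
f=2: 11 faults
f=3: 10 faults
f=4: 8 faults
f=5: 8 faults
f=6: 8 faults
f=7: 8 faults
f=8: 8 faults
Smallest f with faults ≤ 10 is 3.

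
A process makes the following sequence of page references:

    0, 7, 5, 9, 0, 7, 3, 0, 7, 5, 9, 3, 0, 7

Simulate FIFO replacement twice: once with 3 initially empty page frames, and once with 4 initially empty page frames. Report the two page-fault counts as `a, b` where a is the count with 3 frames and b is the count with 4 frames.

11, 12

3 frames: F F F F F F F . . F F . F F → 11 faults.
4 frames: F F F F . . F F F F F F F F → 12 faults.
12 > 11: adding a frame increased faults — Belady's anomaly.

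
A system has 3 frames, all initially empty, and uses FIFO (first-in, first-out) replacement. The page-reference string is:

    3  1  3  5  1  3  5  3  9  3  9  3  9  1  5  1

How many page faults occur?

7

3 → miss, frames [3]
1 → miss, frames [3, 1]
3 → hit
5 → miss, frames [3, 1, 5]
1 → hit
3 → hit
5 → hit
3 → hit
9 → miss, evict 3, frames [1, 5, 9]
3 → miss, evict 1, frames [5, 9, 3]
9 → hit
3 → hit
9 → hit
1 → miss, evict 5, frames [9, 3, 1]
5 → miss, evict 9, frames [3, 1, 5]
1 → hit
Page faults: 7.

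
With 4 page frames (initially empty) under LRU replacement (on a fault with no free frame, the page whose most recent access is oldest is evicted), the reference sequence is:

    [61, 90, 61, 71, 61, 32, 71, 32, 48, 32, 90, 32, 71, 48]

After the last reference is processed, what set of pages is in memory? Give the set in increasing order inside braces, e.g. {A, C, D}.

{32, 48, 71, 90}

61: fault, frames {61}
90: fault, frames {61,90}
61: hit
71: fault, frames {90,61,71}
61: hit
32: fault, frames {90,71,61,32}
71: hit
32: hit
48: fault, evict 90, frames {61,71,32,48}
32: hit
90: fault, evict 61, frames {71,48,32,90}
32: hit
71: hit
48: hit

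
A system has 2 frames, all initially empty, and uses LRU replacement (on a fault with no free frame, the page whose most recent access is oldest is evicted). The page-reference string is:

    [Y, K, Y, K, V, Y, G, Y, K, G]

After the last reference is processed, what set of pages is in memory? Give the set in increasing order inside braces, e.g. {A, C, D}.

Y: fault, frames (Y)
K: fault, frames (Y K)
Y: hit
K: hit
V: fault, evict Y, frames (K V)
Y: fault, evict K, frames (V Y)
G: fault, evict V, frames (Y G)
Y: hit
K: fault, evict G, frames (Y K)
G: fault, evict Y, frames (K G)

{G, K}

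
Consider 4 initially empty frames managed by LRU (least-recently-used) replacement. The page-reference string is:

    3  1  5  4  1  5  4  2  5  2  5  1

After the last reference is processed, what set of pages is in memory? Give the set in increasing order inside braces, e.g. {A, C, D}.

{1, 2, 4, 5}

3 -> fault, frames {3}
1 -> fault, frames {3,1}
5 -> fault, frames {3,1,5}
4 -> fault, frames {3,1,5,4}
1 -> hit
5 -> hit
4 -> hit
2 -> fault, evict 3, frames {1,5,4,2}
5 -> hit
2 -> hit
5 -> hit
1 -> hit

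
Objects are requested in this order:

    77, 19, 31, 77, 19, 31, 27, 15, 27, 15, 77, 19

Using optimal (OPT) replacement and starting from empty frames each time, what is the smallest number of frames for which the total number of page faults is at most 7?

f=1: 12 faults
f=2: 8 faults
f=3: 6 faults
f=4: 5 faults
f=5: 5 faults
Smallest f with faults ≤ 7 is 3.

3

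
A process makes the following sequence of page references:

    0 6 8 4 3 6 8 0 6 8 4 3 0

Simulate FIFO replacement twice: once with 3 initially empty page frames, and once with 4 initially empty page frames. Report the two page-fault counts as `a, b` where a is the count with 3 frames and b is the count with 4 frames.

10, 11

3 frames: F F F F F F F F . . F F . → 10 faults.
4 frames: F F F F F . . F F F F F F → 11 faults.
11 > 10: adding a frame increased faults — Belady's anomaly.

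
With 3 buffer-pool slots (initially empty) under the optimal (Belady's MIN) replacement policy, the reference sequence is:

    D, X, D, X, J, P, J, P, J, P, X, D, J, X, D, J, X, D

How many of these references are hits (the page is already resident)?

D: miss, frames [D]
X: miss, frames [D, X]
D: hit
X: hit
J: miss, frames [D, X, J]
P: miss, evict D, frames [X, J, P]
J: hit
P: hit
J: hit
P: hit
X: hit
D: miss, evict P, frames [X, J, D]
J: hit
X: hit
D: hit
J: hit
X: hit
D: hit
Hits: 13.

13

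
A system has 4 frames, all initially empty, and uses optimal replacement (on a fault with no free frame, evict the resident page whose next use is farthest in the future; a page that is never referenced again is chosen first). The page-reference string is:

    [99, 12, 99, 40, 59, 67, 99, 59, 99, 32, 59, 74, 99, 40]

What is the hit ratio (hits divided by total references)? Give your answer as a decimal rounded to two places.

0.50

99: fault, frames {99}
12: fault, frames {99,12}
99: hit
40: fault, frames {99,12,40}
59: fault, frames {99,12,40,59}
67: fault, evict 12, frames {99,40,59,67}
99: hit
59: hit
99: hit
32: fault, evict 67, frames {99,40,59,32}
59: hit
74: fault, evict 32, frames {99,40,59,74}
99: hit
40: hit
Hits: 7 of 14 references → 7/14 = 0.5000.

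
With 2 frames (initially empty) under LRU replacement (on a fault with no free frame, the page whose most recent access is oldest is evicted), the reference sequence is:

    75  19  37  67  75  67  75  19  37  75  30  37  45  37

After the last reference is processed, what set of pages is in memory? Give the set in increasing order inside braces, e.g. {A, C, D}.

{37, 45}

75 → miss, frames (75)
19 → miss, frames (75 19)
37 → miss, evict 75, frames (19 37)
67 → miss, evict 19, frames (37 67)
75 → miss, evict 37, frames (67 75)
67 → hit
75 → hit
19 → miss, evict 67, frames (75 19)
37 → miss, evict 75, frames (19 37)
75 → miss, evict 19, frames (37 75)
30 → miss, evict 37, frames (75 30)
37 → miss, evict 75, frames (30 37)
45 → miss, evict 30, frames (37 45)
37 → hit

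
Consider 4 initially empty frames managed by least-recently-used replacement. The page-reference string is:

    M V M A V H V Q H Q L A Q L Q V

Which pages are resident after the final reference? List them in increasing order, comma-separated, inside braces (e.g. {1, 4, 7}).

M → fault, frames [M]
V → fault, frames [M, V]
M → hit
A → fault, frames [V, M, A]
V → hit
H → fault, frames [M, A, V, H]
V → hit
Q → fault, evict M, frames [A, H, V, Q]
H → hit
Q → hit
L → fault, evict A, frames [V, H, Q, L]
A → fault, evict V, frames [H, Q, L, A]
Q → hit
L → hit
Q → hit
V → fault, evict H, frames [A, L, Q, V]

{A, L, Q, V}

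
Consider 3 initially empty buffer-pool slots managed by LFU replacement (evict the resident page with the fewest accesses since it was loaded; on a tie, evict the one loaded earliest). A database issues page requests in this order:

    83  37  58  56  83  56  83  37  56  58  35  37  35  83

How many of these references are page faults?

83 -> fault, frames (83)
37 -> fault, frames (83 37)
58 -> fault, frames (83 37 58)
56 -> fault, evict 83, frames (37 58 56)
83 -> fault, evict 37, frames (58 56 83)
56 -> hit
83 -> hit
37 -> fault, evict 58, frames (56 83 37)
56 -> hit
58 -> fault, evict 37, frames (56 83 58)
35 -> fault, evict 58, frames (56 83 35)
37 -> fault, evict 35, frames (56 83 37)
35 -> fault, evict 37, frames (56 83 35)
83 -> hit
Page faults: 10.

10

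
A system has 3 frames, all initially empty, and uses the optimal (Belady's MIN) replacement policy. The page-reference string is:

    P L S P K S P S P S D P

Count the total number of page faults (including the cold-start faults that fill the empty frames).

5

P: fault, frames (P)
L: fault, frames (P L)
S: fault, frames (P L S)
P: hit
K: fault, evict L, frames (P S K)
S: hit
P: hit
S: hit
P: hit
S: hit
D: fault, evict K, frames (P S D)
P: hit
Page faults: 5.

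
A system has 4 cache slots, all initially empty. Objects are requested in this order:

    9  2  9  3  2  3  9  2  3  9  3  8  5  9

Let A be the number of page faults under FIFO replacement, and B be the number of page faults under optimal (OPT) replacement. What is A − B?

Under FIFO: F F . F . . . . . . . F F F → 6 faults.
Under OPT: F F . F . . . . . . . F F . → 5 faults.
A − B = 6 − 5 = 1.

1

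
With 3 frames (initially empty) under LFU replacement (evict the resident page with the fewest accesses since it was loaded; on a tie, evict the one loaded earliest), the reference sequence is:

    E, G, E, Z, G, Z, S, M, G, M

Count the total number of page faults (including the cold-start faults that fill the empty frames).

5

E: miss, frames [E]
G: miss, frames [E, G]
E: hit
Z: miss, frames [E, G, Z]
G: hit
Z: hit
S: miss, evict E, frames [G, Z, S]
M: miss, evict S, frames [G, Z, M]
G: hit
M: hit
Page faults: 5.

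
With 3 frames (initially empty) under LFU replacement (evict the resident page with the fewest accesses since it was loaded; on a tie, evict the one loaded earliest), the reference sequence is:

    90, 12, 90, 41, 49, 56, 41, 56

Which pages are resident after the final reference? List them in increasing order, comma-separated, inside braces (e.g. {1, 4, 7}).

{41, 56, 90}

90 -> fault, frames (90)
12 -> fault, frames (90 12)
90 -> hit
41 -> fault, frames (90 12 41)
49 -> fault, evict 12, frames (90 41 49)
56 -> fault, evict 41, frames (90 49 56)
41 -> fault, evict 49, frames (90 56 41)
56 -> hit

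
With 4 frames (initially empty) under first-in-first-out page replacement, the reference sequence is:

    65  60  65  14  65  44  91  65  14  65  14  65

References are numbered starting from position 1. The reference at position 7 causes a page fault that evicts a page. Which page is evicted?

pos 1: 65: fault, frames {65}
pos 2: 60: fault, frames {65,60}
pos 3: 65: hit
pos 4: 14: fault, frames {65,60,14}
pos 5: 65: hit
pos 6: 44: fault, frames {65,60,14,44}
pos 7: 91: fault, evict 65, frames {60,14,44,91}
At position 7, page 65 is evicted.

65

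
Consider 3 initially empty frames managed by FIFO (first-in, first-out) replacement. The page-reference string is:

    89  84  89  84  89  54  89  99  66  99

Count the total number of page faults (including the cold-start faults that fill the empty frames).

89 -> fault, frames {89}
84 -> fault, frames {89,84}
89 -> hit
84 -> hit
89 -> hit
54 -> fault, frames {89,84,54}
89 -> hit
99 -> fault, evict 89, frames {84,54,99}
66 -> fault, evict 84, frames {54,99,66}
99 -> hit
Page faults: 5.

5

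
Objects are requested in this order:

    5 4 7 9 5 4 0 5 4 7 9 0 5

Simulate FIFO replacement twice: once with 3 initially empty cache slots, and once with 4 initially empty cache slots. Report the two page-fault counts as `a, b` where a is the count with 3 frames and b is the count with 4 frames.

3 frames: F F F F F F F . . F F . F → 10 faults.
4 frames: F F F F . . F F F F F F F → 11 faults.
11 > 10: adding a frame increased faults — Belady's anomaly.

10, 11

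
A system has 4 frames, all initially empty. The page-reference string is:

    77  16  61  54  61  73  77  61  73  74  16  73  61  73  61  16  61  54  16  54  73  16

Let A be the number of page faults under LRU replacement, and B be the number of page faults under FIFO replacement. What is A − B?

-2

Under LRU: F F F F . F F . . F F . . . . . . F . . . . → 9 faults.
Under FIFO: F F F F . F F . . F F . F F . . . F . . . . → 11 faults.
A − B = 9 − 11 = -2.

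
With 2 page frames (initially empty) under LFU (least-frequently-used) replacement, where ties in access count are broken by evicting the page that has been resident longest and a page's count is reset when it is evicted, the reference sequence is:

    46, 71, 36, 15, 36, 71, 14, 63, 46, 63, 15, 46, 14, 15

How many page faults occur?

46: miss, frames (46)
71: miss, frames (46 71)
36: miss, evict 46, frames (71 36)
15: miss, evict 71, frames (36 15)
36: hit
71: miss, evict 15, frames (36 71)
14: miss, evict 71, frames (36 14)
63: miss, evict 14, frames (36 63)
46: miss, evict 63, frames (36 46)
63: miss, evict 46, frames (36 63)
15: miss, evict 63, frames (36 15)
46: miss, evict 15, frames (36 46)
14: miss, evict 46, frames (36 14)
15: miss, evict 14, frames (36 15)
Page faults: 13.

13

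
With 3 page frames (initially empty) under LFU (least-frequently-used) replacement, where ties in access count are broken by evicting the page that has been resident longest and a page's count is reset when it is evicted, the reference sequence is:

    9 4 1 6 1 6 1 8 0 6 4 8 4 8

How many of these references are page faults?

9: fault, frames {9}
4: fault, frames {9,4}
1: fault, frames {9,4,1}
6: fault, evict 9, frames {4,1,6}
1: hit
6: hit
1: hit
8: fault, evict 4, frames {1,6,8}
0: fault, evict 8, frames {1,6,0}
6: hit
4: fault, evict 0, frames {1,6,4}
8: fault, evict 4, frames {1,6,8}
4: fault, evict 8, frames {1,6,4}
8: fault, evict 4, frames {1,6,8}
Page faults: 10.

10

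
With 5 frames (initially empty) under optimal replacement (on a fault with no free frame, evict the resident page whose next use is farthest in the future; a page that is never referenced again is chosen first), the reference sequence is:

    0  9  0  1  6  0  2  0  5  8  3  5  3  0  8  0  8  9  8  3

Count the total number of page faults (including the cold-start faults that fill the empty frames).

0 → fault, frames [0]
9 → fault, frames [0, 9]
0 → hit
1 → fault, frames [0, 9, 1]
6 → fault, frames [0, 9, 1, 6]
0 → hit
2 → fault, frames [0, 9, 1, 6, 2]
0 → hit
5 → fault, evict 2, frames [0, 9, 1, 6, 5]
8 → fault, evict 6, frames [0, 9, 1, 5, 8]
3 → fault, evict 1, frames [0, 9, 5, 8, 3]
5 → hit
3 → hit
0 → hit
8 → hit
0 → hit
8 → hit
9 → hit
8 → hit
3 → hit
Page faults: 8.

8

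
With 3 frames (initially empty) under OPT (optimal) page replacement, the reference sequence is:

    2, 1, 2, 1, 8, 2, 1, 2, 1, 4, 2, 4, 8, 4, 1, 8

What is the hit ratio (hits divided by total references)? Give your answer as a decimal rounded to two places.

0.69

2 → miss, frames [2]
1 → miss, frames [2, 1]
2 → hit
1 → hit
8 → miss, frames [2, 1, 8]
2 → hit
1 → hit
2 → hit
1 → hit
4 → miss, evict 1, frames [2, 8, 4]
2 → hit
4 → hit
8 → hit
4 → hit
1 → miss, evict 4, frames [2, 8, 1]
8 → hit
Hits: 11 of 16 references → 11/16 = 0.6875.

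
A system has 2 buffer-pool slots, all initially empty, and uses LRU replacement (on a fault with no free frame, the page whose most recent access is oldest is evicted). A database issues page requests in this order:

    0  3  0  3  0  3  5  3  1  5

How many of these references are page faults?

5

0: miss, frames {0}
3: miss, frames {0,3}
0: hit
3: hit
0: hit
3: hit
5: miss, evict 0, frames {3,5}
3: hit
1: miss, evict 5, frames {3,1}
5: miss, evict 3, frames {1,5}
Page faults: 5.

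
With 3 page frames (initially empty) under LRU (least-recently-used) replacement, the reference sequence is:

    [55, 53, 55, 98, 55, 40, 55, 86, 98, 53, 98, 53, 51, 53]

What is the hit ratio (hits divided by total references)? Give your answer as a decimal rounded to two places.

0.43

55 -> miss, frames {55}
53 -> miss, frames {55,53}
55 -> hit
98 -> miss, frames {53,55,98}
55 -> hit
40 -> miss, evict 53, frames {98,55,40}
55 -> hit
86 -> miss, evict 98, frames {40,55,86}
98 -> miss, evict 40, frames {55,86,98}
53 -> miss, evict 55, frames {86,98,53}
98 -> hit
53 -> hit
51 -> miss, evict 86, frames {98,53,51}
53 -> hit
Hits: 6 of 14 references → 6/14 = 0.4286.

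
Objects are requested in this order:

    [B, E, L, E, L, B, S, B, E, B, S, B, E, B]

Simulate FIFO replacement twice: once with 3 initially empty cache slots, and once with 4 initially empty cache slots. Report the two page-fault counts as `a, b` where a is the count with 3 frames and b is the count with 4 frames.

3 frames: F F F . . . F F F . . . . . → 6 faults.
4 frames: F F F . . . F . . . . . . . → 4 faults.
4 < 6: adding a frame reduced faults, as is typical.

6, 4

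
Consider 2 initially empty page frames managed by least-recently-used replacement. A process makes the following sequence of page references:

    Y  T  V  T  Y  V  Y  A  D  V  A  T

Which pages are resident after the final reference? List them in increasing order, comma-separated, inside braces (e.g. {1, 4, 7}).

{A, T}

Y → fault, frames {Y}
T → fault, frames {Y,T}
V → fault, evict Y, frames {T,V}
T → hit
Y → fault, evict V, frames {T,Y}
V → fault, evict T, frames {Y,V}
Y → hit
A → fault, evict V, frames {Y,A}
D → fault, evict Y, frames {A,D}
V → fault, evict A, frames {D,V}
A → fault, evict D, frames {V,A}
T → fault, evict V, frames {A,T}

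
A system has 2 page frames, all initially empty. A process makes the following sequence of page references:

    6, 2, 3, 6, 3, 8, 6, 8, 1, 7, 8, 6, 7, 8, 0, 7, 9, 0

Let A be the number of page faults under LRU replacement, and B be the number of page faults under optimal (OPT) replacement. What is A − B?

6

Under LRU: F F F F . F F . F F F F F F F F F F → 16 faults.
Under OPT: F F F . . F . . F F . F . F F . F . → 10 faults.
A − B = 16 − 10 = 6.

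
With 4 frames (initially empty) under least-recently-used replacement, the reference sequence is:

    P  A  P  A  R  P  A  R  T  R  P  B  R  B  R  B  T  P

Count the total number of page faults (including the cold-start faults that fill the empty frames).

5

P -> miss, frames (P)
A -> miss, frames (P A)
P -> hit
A -> hit
R -> miss, frames (P A R)
P -> hit
A -> hit
R -> hit
T -> miss, frames (P A R T)
R -> hit
P -> hit
B -> miss, evict A, frames (T R P B)
R -> hit
B -> hit
R -> hit
B -> hit
T -> hit
P -> hit
Page faults: 5.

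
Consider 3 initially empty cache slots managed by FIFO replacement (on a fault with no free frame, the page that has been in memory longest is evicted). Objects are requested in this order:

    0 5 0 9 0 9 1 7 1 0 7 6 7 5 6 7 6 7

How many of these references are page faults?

0 -> miss, frames {0}
5 -> miss, frames {0,5}
0 -> hit
9 -> miss, frames {0,5,9}
0 -> hit
9 -> hit
1 -> miss, evict 0, frames {5,9,1}
7 -> miss, evict 5, frames {9,1,7}
1 -> hit
0 -> miss, evict 9, frames {1,7,0}
7 -> hit
6 -> miss, evict 1, frames {7,0,6}
7 -> hit
5 -> miss, evict 7, frames {0,6,5}
6 -> hit
7 -> miss, evict 0, frames {6,5,7}
6 -> hit
7 -> hit
Page faults: 9.

9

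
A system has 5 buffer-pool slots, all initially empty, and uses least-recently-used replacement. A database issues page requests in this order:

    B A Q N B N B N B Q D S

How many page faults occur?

B -> fault, frames {B}
A -> fault, frames {B,A}
Q -> fault, frames {B,A,Q}
N -> fault, frames {B,A,Q,N}
B -> hit
N -> hit
B -> hit
N -> hit
B -> hit
Q -> hit
D -> fault, frames {A,N,B,Q,D}
S -> fault, evict A, frames {N,B,Q,D,S}
Page faults: 6.

6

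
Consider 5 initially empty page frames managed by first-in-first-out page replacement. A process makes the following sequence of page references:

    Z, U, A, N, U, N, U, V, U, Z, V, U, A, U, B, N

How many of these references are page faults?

Z: miss, frames {Z}
U: miss, frames {Z,U}
A: miss, frames {Z,U,A}
N: miss, frames {Z,U,A,N}
U: hit
N: hit
U: hit
V: miss, frames {Z,U,A,N,V}
U: hit
Z: hit
V: hit
U: hit
A: hit
U: hit
B: miss, evict Z, frames {U,A,N,V,B}
N: hit
Page faults: 6.

6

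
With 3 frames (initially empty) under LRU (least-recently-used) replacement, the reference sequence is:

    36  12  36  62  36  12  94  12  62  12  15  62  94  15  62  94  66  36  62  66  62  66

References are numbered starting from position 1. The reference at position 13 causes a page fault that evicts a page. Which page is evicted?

pos 1: 36 -> miss, frames (36)
pos 2: 12 -> miss, frames (36 12)
pos 3: 36 -> hit
pos 4: 62 -> miss, frames (12 36 62)
pos 5: 36 -> hit
pos 6: 12 -> hit
pos 7: 94 -> miss, evict 62, frames (36 12 94)
pos 8: 12 -> hit
pos 9: 62 -> miss, evict 36, frames (94 12 62)
pos 10: 12 -> hit
pos 11: 15 -> miss, evict 94, frames (62 12 15)
pos 12: 62 -> hit
pos 13: 94 -> miss, evict 12, frames (15 62 94)
At position 13, page 12 is evicted.

12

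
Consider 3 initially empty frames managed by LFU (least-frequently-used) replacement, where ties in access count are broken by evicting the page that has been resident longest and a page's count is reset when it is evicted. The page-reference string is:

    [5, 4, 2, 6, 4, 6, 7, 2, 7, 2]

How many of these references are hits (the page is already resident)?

5 → fault, frames [5]
4 → fault, frames [5, 4]
2 → fault, frames [5, 4, 2]
6 → fault, evict 5, frames [4, 2, 6]
4 → hit
6 → hit
7 → fault, evict 2, frames [4, 6, 7]
2 → fault, evict 7, frames [4, 6, 2]
7 → fault, evict 2, frames [4, 6, 7]
2 → fault, evict 7, frames [4, 6, 2]
Hits: 2.

2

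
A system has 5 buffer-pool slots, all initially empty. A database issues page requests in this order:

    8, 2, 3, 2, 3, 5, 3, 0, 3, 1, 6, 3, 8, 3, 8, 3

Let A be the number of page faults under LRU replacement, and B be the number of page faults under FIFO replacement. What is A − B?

Under LRU: F F F . . F . F . F F . F . . . → 8 faults.
Under FIFO: F F F . . F . F . F F . F F . . → 9 faults.
A − B = 8 − 9 = -1.

-1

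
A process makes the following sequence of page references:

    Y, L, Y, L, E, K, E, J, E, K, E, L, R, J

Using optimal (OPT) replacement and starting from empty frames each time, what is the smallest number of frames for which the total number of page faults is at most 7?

f=1: 14 faults
f=2: 9 faults
f=3: 7 faults
f=4: 6 faults
f=5: 6 faults
f=6: 6 faults
Smallest f with faults ≤ 7 is 3.

3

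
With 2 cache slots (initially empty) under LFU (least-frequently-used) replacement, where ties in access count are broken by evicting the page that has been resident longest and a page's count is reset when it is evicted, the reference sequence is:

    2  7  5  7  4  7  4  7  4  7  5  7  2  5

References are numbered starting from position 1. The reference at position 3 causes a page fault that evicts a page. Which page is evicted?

2

pos 1: 2 -> miss, frames [2]
pos 2: 7 -> miss, frames [2, 7]
pos 3: 5 -> miss, evict 2, frames [7, 5]
At position 3, page 2 is evicted.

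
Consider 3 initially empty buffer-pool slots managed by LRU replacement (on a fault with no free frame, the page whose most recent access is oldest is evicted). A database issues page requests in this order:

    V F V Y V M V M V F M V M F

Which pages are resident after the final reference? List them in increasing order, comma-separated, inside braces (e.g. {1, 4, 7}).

V -> fault, frames (V)
F -> fault, frames (V F)
V -> hit
Y -> fault, frames (F V Y)
V -> hit
M -> fault, evict F, frames (Y V M)
V -> hit
M -> hit
V -> hit
F -> fault, evict Y, frames (M V F)
M -> hit
V -> hit
M -> hit
F -> hit

{F, M, V}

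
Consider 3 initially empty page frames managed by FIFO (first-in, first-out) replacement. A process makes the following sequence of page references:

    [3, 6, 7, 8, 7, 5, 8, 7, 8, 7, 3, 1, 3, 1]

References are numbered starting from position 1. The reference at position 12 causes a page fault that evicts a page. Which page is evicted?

pos 1: 3: fault, frames {3}
pos 2: 6: fault, frames {3,6}
pos 3: 7: fault, frames {3,6,7}
pos 4: 8: fault, evict 3, frames {6,7,8}
pos 5: 7: hit
pos 6: 5: fault, evict 6, frames {7,8,5}
pos 7: 8: hit
pos 8: 7: hit
pos 9: 8: hit
pos 10: 7: hit
pos 11: 3: fault, evict 7, frames {8,5,3}
pos 12: 1: fault, evict 8, frames {5,3,1}
At position 12, page 8 is evicted.

8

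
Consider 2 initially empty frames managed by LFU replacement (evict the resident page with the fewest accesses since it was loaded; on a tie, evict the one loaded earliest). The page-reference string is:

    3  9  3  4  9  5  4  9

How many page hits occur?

1

3 → fault, frames (3)
9 → fault, frames (3 9)
3 → hit
4 → fault, evict 9, frames (3 4)
9 → fault, evict 4, frames (3 9)
5 → fault, evict 9, frames (3 5)
4 → fault, evict 5, frames (3 4)
9 → fault, evict 4, frames (3 9)
Hits: 1.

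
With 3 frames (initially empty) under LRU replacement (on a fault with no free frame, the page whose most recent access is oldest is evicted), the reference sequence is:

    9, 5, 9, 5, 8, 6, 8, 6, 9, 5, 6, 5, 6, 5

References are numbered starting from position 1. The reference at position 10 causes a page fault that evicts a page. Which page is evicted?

8

pos 1: 9 → miss, frames [9]
pos 2: 5 → miss, frames [9, 5]
pos 3: 9 → hit
pos 4: 5 → hit
pos 5: 8 → miss, frames [9, 5, 8]
pos 6: 6 → miss, evict 9, frames [5, 8, 6]
pos 7: 8 → hit
pos 8: 6 → hit
pos 9: 9 → miss, evict 5, frames [8, 6, 9]
pos 10: 5 → miss, evict 8, frames [6, 9, 5]
At position 10, page 8 is evicted.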